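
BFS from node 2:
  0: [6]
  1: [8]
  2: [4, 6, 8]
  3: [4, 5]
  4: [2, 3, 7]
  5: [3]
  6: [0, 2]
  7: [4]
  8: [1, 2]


Visit 2, enqueue [4, 6, 8]
Visit 4, enqueue [3, 7]
Visit 6, enqueue [0]
Visit 8, enqueue [1]
Visit 3, enqueue [5]
Visit 7, enqueue []
Visit 0, enqueue []
Visit 1, enqueue []
Visit 5, enqueue []

BFS order: [2, 4, 6, 8, 3, 7, 0, 1, 5]


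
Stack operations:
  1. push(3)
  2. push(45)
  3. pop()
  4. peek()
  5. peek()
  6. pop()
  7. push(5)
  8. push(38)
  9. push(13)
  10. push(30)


push(3) -> [3]
push(45) -> [3, 45]
pop()->45, [3]
peek()->3
peek()->3
pop()->3, []
push(5) -> [5]
push(38) -> [5, 38]
push(13) -> [5, 38, 13]
push(30) -> [5, 38, 13, 30]

Final stack: [5, 38, 13, 30]


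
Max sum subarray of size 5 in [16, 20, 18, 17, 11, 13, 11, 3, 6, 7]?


[0:5]: 82
[1:6]: 79
[2:7]: 70
[3:8]: 55
[4:9]: 44
[5:10]: 40

Max: 82 at [0:5]


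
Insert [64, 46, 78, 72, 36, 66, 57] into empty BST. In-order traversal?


Insert 64: root
Insert 46: L from 64
Insert 78: R from 64
Insert 72: R from 64 -> L from 78
Insert 36: L from 64 -> L from 46
Insert 66: R from 64 -> L from 78 -> L from 72
Insert 57: L from 64 -> R from 46

In-order: [36, 46, 57, 64, 66, 72, 78]


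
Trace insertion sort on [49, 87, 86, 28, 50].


Initial: [49, 87, 86, 28, 50]
Insert 87: [49, 87, 86, 28, 50]
Insert 86: [49, 86, 87, 28, 50]
Insert 28: [28, 49, 86, 87, 50]
Insert 50: [28, 49, 50, 86, 87]

Sorted: [28, 49, 50, 86, 87]


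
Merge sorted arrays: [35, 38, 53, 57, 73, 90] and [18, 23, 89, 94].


Take 18 from B
Take 23 from B
Take 35 from A
Take 38 from A
Take 53 from A
Take 57 from A
Take 73 from A
Take 89 from B
Take 90 from A

Merged: [18, 23, 35, 38, 53, 57, 73, 89, 90, 94]


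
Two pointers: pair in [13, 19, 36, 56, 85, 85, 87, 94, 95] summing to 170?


lo=0(13)+hi=8(95)=108
lo=1(19)+hi=8(95)=114
lo=2(36)+hi=8(95)=131
lo=3(56)+hi=8(95)=151
lo=4(85)+hi=8(95)=180
lo=4(85)+hi=7(94)=179
lo=4(85)+hi=6(87)=172
lo=4(85)+hi=5(85)=170

Yes: 85+85=170


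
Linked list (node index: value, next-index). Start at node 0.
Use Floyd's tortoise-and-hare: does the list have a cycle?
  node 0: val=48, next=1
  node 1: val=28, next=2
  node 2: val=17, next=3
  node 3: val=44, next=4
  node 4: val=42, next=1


Floyd's tortoise (slow, +1) and hare (fast, +2):
  init: slow=0, fast=0
  step 1: slow=1, fast=2
  step 2: slow=2, fast=4
  step 3: slow=3, fast=2
  step 4: slow=4, fast=4
  slow == fast at node 4: cycle detected

Cycle: yes


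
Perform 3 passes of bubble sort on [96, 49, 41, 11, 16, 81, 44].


Initial: [96, 49, 41, 11, 16, 81, 44]
Pass 1: [49, 41, 11, 16, 81, 44, 96] (6 swaps)
Pass 2: [41, 11, 16, 49, 44, 81, 96] (4 swaps)
Pass 3: [11, 16, 41, 44, 49, 81, 96] (3 swaps)

After 3 passes: [11, 16, 41, 44, 49, 81, 96]


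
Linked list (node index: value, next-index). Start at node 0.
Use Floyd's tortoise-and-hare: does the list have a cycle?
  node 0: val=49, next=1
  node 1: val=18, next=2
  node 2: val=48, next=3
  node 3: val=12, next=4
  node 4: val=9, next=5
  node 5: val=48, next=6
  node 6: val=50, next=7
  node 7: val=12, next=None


Floyd's tortoise (slow, +1) and hare (fast, +2):
  init: slow=0, fast=0
  step 1: slow=1, fast=2
  step 2: slow=2, fast=4
  step 3: slow=3, fast=6
  step 4: fast 6->7->None, no cycle

Cycle: no


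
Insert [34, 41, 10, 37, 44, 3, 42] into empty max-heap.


Insert 34: [34]
Insert 41: [41, 34]
Insert 10: [41, 34, 10]
Insert 37: [41, 37, 10, 34]
Insert 44: [44, 41, 10, 34, 37]
Insert 3: [44, 41, 10, 34, 37, 3]
Insert 42: [44, 41, 42, 34, 37, 3, 10]

Final heap: [44, 41, 42, 34, 37, 3, 10]


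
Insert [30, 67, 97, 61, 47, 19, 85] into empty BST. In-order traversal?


Insert 30: root
Insert 67: R from 30
Insert 97: R from 30 -> R from 67
Insert 61: R from 30 -> L from 67
Insert 47: R from 30 -> L from 67 -> L from 61
Insert 19: L from 30
Insert 85: R from 30 -> R from 67 -> L from 97

In-order: [19, 30, 47, 61, 67, 85, 97]


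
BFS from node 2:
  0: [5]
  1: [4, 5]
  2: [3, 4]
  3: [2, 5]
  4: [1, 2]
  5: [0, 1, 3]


Visit 2, enqueue [3, 4]
Visit 3, enqueue [5]
Visit 4, enqueue [1]
Visit 5, enqueue [0]
Visit 1, enqueue []
Visit 0, enqueue []

BFS order: [2, 3, 4, 5, 1, 0]


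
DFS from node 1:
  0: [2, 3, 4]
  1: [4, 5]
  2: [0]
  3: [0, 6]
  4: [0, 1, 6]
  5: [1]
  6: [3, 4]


Visit 1, push [5, 4]
Visit 4, push [6, 0]
Visit 0, push [3, 2]
Visit 2, push []
Visit 3, push [6]
Visit 6, push []
Visit 5, push []

DFS order: [1, 4, 0, 2, 3, 6, 5]


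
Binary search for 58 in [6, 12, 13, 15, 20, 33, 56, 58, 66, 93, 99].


Step 1: lo=0, hi=10, mid=5, val=33
Step 2: lo=6, hi=10, mid=8, val=66
Step 3: lo=6, hi=7, mid=6, val=56
Step 4: lo=7, hi=7, mid=7, val=58

Found at index 7


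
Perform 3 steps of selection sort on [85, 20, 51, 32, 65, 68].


Initial: [85, 20, 51, 32, 65, 68]
Step 1: min=20 at 1
  Swap: [20, 85, 51, 32, 65, 68]
Step 2: min=32 at 3
  Swap: [20, 32, 51, 85, 65, 68]
Step 3: min=51 at 2
  Swap: [20, 32, 51, 85, 65, 68]

After 3 steps: [20, 32, 51, 85, 65, 68]


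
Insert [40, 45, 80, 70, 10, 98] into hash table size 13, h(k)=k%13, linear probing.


Insert 40: h=1 -> slot 1
Insert 45: h=6 -> slot 6
Insert 80: h=2 -> slot 2
Insert 70: h=5 -> slot 5
Insert 10: h=10 -> slot 10
Insert 98: h=7 -> slot 7

Table: [None, 40, 80, None, None, 70, 45, 98, None, None, 10, None, None]


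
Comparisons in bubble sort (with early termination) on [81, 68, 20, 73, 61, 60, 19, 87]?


Algorithm: bubble sort (with early termination)
Input: [81, 68, 20, 73, 61, 60, 19, 87]
Sorted: [19, 20, 60, 61, 68, 73, 81, 87]

28


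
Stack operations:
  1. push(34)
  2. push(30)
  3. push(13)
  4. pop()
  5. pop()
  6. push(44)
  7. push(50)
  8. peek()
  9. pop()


push(34) -> [34]
push(30) -> [34, 30]
push(13) -> [34, 30, 13]
pop()->13, [34, 30]
pop()->30, [34]
push(44) -> [34, 44]
push(50) -> [34, 44, 50]
peek()->50
pop()->50, [34, 44]

Final stack: [34, 44]


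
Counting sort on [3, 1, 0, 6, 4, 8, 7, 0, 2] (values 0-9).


Input: [3, 1, 0, 6, 4, 8, 7, 0, 2]
Counts: [2, 1, 1, 1, 1, 0, 1, 1, 1, 0]

Sorted: [0, 0, 1, 2, 3, 4, 6, 7, 8]


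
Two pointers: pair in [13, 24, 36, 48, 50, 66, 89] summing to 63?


lo=0(13)+hi=6(89)=102
lo=0(13)+hi=5(66)=79
lo=0(13)+hi=4(50)=63

Yes: 13+50=63


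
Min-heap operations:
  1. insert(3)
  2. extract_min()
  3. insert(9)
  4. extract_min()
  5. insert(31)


insert(3) -> [3]
extract_min()->3, []
insert(9) -> [9]
extract_min()->9, []
insert(31) -> [31]

Final heap: [31]


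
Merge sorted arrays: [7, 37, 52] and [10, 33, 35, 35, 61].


Take 7 from A
Take 10 from B
Take 33 from B
Take 35 from B
Take 35 from B
Take 37 from A
Take 52 from A

Merged: [7, 10, 33, 35, 35, 37, 52, 61]


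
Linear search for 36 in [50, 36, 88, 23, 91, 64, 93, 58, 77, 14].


i=0: 50!=36
i=1: 36==36 found!

Found at 1, 2 comps


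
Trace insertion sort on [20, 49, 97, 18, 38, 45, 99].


Initial: [20, 49, 97, 18, 38, 45, 99]
Insert 49: [20, 49, 97, 18, 38, 45, 99]
Insert 97: [20, 49, 97, 18, 38, 45, 99]
Insert 18: [18, 20, 49, 97, 38, 45, 99]
Insert 38: [18, 20, 38, 49, 97, 45, 99]
Insert 45: [18, 20, 38, 45, 49, 97, 99]
Insert 99: [18, 20, 38, 45, 49, 97, 99]

Sorted: [18, 20, 38, 45, 49, 97, 99]


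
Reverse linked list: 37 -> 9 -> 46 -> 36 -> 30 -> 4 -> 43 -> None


Step 1: curr=37, set curr.next=prev(None) | reversed so far: 37
Step 2: curr=9, set curr.next=prev(37) | reversed so far: 9 -> 37
Step 3: curr=46, set curr.next=prev(9) | reversed so far: 46 -> 9 -> 37
Step 4: curr=36, set curr.next=prev(46) | reversed so far: 36 -> 46 -> 9 -> 37
Step 5: curr=30, set curr.next=prev(36) | reversed so far: 30 -> 36 -> 46 -> 9 -> 37
Step 6: curr=4, set curr.next=prev(30) | reversed so far: 4 -> 30 -> 36 -> 46 -> 9 -> 37
Step 7: curr=43, set curr.next=prev(4) | reversed so far: 43 -> 4 -> 30 -> 36 -> 46 -> 9 -> 37

43 -> 4 -> 30 -> 36 -> 46 -> 9 -> 37 -> None


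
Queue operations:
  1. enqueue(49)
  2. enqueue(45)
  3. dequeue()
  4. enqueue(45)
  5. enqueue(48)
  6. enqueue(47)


enqueue(49) -> [49]
enqueue(45) -> [49, 45]
dequeue()->49, [45]
enqueue(45) -> [45, 45]
enqueue(48) -> [45, 45, 48]
enqueue(47) -> [45, 45, 48, 47]

Final queue: [45, 45, 48, 47]


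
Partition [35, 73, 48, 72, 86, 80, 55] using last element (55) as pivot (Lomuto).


Pivot: 55
  35 <= 55: advance i (no swap)
  48 <= 55: swap -> [35, 48, 73, 72, 86, 80, 55]
Place pivot at 2: [35, 48, 55, 72, 86, 80, 73]

Partitioned: [35, 48, 55, 72, 86, 80, 73]


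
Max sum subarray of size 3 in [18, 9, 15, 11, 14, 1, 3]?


[0:3]: 42
[1:4]: 35
[2:5]: 40
[3:6]: 26
[4:7]: 18

Max: 42 at [0:3]


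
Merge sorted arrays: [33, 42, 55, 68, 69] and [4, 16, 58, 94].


Take 4 from B
Take 16 from B
Take 33 from A
Take 42 from A
Take 55 from A
Take 58 from B
Take 68 from A
Take 69 from A

Merged: [4, 16, 33, 42, 55, 58, 68, 69, 94]


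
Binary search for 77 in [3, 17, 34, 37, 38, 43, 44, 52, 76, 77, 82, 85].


Step 1: lo=0, hi=11, mid=5, val=43
Step 2: lo=6, hi=11, mid=8, val=76
Step 3: lo=9, hi=11, mid=10, val=82
Step 4: lo=9, hi=9, mid=9, val=77

Found at index 9


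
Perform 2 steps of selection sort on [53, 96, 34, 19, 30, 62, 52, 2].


Initial: [53, 96, 34, 19, 30, 62, 52, 2]
Step 1: min=2 at 7
  Swap: [2, 96, 34, 19, 30, 62, 52, 53]
Step 2: min=19 at 3
  Swap: [2, 19, 34, 96, 30, 62, 52, 53]

After 2 steps: [2, 19, 34, 96, 30, 62, 52, 53]


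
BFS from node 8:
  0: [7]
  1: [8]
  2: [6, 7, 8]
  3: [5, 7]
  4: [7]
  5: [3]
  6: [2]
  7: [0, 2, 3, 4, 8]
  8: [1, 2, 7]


Visit 8, enqueue [1, 2, 7]
Visit 1, enqueue []
Visit 2, enqueue [6]
Visit 7, enqueue [0, 3, 4]
Visit 6, enqueue []
Visit 0, enqueue []
Visit 3, enqueue [5]
Visit 4, enqueue []
Visit 5, enqueue []

BFS order: [8, 1, 2, 7, 6, 0, 3, 4, 5]


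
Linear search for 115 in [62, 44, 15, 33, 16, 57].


i=0: 62!=115
i=1: 44!=115
i=2: 15!=115
i=3: 33!=115
i=4: 16!=115
i=5: 57!=115

Not found, 6 comps


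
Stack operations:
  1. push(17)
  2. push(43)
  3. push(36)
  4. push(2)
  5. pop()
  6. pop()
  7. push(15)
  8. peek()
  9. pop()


push(17) -> [17]
push(43) -> [17, 43]
push(36) -> [17, 43, 36]
push(2) -> [17, 43, 36, 2]
pop()->2, [17, 43, 36]
pop()->36, [17, 43]
push(15) -> [17, 43, 15]
peek()->15
pop()->15, [17, 43]

Final stack: [17, 43]


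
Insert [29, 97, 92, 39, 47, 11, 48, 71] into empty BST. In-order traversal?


Insert 29: root
Insert 97: R from 29
Insert 92: R from 29 -> L from 97
Insert 39: R from 29 -> L from 97 -> L from 92
Insert 47: R from 29 -> L from 97 -> L from 92 -> R from 39
Insert 11: L from 29
Insert 48: R from 29 -> L from 97 -> L from 92 -> R from 39 -> R from 47
Insert 71: R from 29 -> L from 97 -> L from 92 -> R from 39 -> R from 47 -> R from 48

In-order: [11, 29, 39, 47, 48, 71, 92, 97]


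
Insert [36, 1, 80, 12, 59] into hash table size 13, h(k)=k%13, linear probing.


Insert 36: h=10 -> slot 10
Insert 1: h=1 -> slot 1
Insert 80: h=2 -> slot 2
Insert 12: h=12 -> slot 12
Insert 59: h=7 -> slot 7

Table: [None, 1, 80, None, None, None, None, 59, None, None, 36, None, 12]


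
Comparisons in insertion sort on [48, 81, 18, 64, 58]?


Algorithm: insertion sort
Input: [48, 81, 18, 64, 58]
Sorted: [18, 48, 58, 64, 81]

8


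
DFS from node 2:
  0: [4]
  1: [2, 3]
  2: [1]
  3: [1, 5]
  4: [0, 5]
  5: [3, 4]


Visit 2, push [1]
Visit 1, push [3]
Visit 3, push [5]
Visit 5, push [4]
Visit 4, push [0]
Visit 0, push []

DFS order: [2, 1, 3, 5, 4, 0]


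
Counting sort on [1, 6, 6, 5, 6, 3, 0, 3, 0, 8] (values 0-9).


Input: [1, 6, 6, 5, 6, 3, 0, 3, 0, 8]
Counts: [2, 1, 0, 2, 0, 1, 3, 0, 1, 0]

Sorted: [0, 0, 1, 3, 3, 5, 6, 6, 6, 8]


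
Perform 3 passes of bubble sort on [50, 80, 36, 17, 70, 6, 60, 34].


Initial: [50, 80, 36, 17, 70, 6, 60, 34]
Pass 1: [50, 36, 17, 70, 6, 60, 34, 80] (6 swaps)
Pass 2: [36, 17, 50, 6, 60, 34, 70, 80] (5 swaps)
Pass 3: [17, 36, 6, 50, 34, 60, 70, 80] (3 swaps)

After 3 passes: [17, 36, 6, 50, 34, 60, 70, 80]


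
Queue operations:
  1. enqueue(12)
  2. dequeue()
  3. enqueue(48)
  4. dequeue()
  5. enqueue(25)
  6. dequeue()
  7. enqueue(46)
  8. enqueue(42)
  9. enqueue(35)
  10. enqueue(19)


enqueue(12) -> [12]
dequeue()->12, []
enqueue(48) -> [48]
dequeue()->48, []
enqueue(25) -> [25]
dequeue()->25, []
enqueue(46) -> [46]
enqueue(42) -> [46, 42]
enqueue(35) -> [46, 42, 35]
enqueue(19) -> [46, 42, 35, 19]

Final queue: [46, 42, 35, 19]


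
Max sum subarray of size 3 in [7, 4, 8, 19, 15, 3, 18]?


[0:3]: 19
[1:4]: 31
[2:5]: 42
[3:6]: 37
[4:7]: 36

Max: 42 at [2:5]


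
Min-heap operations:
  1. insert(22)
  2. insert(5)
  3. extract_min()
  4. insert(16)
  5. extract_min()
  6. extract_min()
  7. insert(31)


insert(22) -> [22]
insert(5) -> [5, 22]
extract_min()->5, [22]
insert(16) -> [16, 22]
extract_min()->16, [22]
extract_min()->22, []
insert(31) -> [31]

Final heap: [31]


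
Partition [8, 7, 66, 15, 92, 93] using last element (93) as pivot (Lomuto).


Pivot: 93
  8 <= 93: advance i (no swap)
  7 <= 93: advance i (no swap)
  66 <= 93: advance i (no swap)
  15 <= 93: advance i (no swap)
  92 <= 93: advance i (no swap)
Place pivot at 5: [8, 7, 66, 15, 92, 93]

Partitioned: [8, 7, 66, 15, 92, 93]


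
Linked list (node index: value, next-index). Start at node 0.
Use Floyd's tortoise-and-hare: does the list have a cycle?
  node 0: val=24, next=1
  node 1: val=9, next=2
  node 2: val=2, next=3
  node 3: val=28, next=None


Floyd's tortoise (slow, +1) and hare (fast, +2):
  init: slow=0, fast=0
  step 1: slow=1, fast=2
  step 2: fast 2->3->None, no cycle

Cycle: no


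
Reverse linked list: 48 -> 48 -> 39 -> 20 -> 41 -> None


Step 1: curr=48, set curr.next=prev(None) | reversed so far: 48
Step 2: curr=48, set curr.next=prev(48) | reversed so far: 48 -> 48
Step 3: curr=39, set curr.next=prev(48) | reversed so far: 39 -> 48 -> 48
Step 4: curr=20, set curr.next=prev(39) | reversed so far: 20 -> 39 -> 48 -> 48
Step 5: curr=41, set curr.next=prev(20) | reversed so far: 41 -> 20 -> 39 -> 48 -> 48

41 -> 20 -> 39 -> 48 -> 48 -> None


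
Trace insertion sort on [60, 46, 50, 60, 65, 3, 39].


Initial: [60, 46, 50, 60, 65, 3, 39]
Insert 46: [46, 60, 50, 60, 65, 3, 39]
Insert 50: [46, 50, 60, 60, 65, 3, 39]
Insert 60: [46, 50, 60, 60, 65, 3, 39]
Insert 65: [46, 50, 60, 60, 65, 3, 39]
Insert 3: [3, 46, 50, 60, 60, 65, 39]
Insert 39: [3, 39, 46, 50, 60, 60, 65]

Sorted: [3, 39, 46, 50, 60, 60, 65]


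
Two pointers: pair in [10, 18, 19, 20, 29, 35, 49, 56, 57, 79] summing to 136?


lo=0(10)+hi=9(79)=89
lo=1(18)+hi=9(79)=97
lo=2(19)+hi=9(79)=98
lo=3(20)+hi=9(79)=99
lo=4(29)+hi=9(79)=108
lo=5(35)+hi=9(79)=114
lo=6(49)+hi=9(79)=128
lo=7(56)+hi=9(79)=135
lo=8(57)+hi=9(79)=136

Yes: 57+79=136


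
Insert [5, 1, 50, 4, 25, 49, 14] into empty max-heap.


Insert 5: [5]
Insert 1: [5, 1]
Insert 50: [50, 1, 5]
Insert 4: [50, 4, 5, 1]
Insert 25: [50, 25, 5, 1, 4]
Insert 49: [50, 25, 49, 1, 4, 5]
Insert 14: [50, 25, 49, 1, 4, 5, 14]

Final heap: [50, 25, 49, 1, 4, 5, 14]


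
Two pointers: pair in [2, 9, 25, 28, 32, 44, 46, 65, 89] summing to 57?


lo=0(2)+hi=8(89)=91
lo=0(2)+hi=7(65)=67
lo=0(2)+hi=6(46)=48
lo=1(9)+hi=6(46)=55
lo=2(25)+hi=6(46)=71
lo=2(25)+hi=5(44)=69
lo=2(25)+hi=4(32)=57

Yes: 25+32=57


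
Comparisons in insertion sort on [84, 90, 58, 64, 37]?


Algorithm: insertion sort
Input: [84, 90, 58, 64, 37]
Sorted: [37, 58, 64, 84, 90]

10


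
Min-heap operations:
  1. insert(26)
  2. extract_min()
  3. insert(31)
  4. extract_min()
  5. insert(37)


insert(26) -> [26]
extract_min()->26, []
insert(31) -> [31]
extract_min()->31, []
insert(37) -> [37]

Final heap: [37]


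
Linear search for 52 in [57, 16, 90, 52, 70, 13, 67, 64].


i=0: 57!=52
i=1: 16!=52
i=2: 90!=52
i=3: 52==52 found!

Found at 3, 4 comps


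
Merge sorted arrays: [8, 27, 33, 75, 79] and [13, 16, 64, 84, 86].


Take 8 from A
Take 13 from B
Take 16 from B
Take 27 from A
Take 33 from A
Take 64 from B
Take 75 from A
Take 79 from A

Merged: [8, 13, 16, 27, 33, 64, 75, 79, 84, 86]


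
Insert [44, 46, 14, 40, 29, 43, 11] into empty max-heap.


Insert 44: [44]
Insert 46: [46, 44]
Insert 14: [46, 44, 14]
Insert 40: [46, 44, 14, 40]
Insert 29: [46, 44, 14, 40, 29]
Insert 43: [46, 44, 43, 40, 29, 14]
Insert 11: [46, 44, 43, 40, 29, 14, 11]

Final heap: [46, 44, 43, 40, 29, 14, 11]


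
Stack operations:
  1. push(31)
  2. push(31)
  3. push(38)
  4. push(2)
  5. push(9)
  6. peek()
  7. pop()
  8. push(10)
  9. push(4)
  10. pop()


push(31) -> [31]
push(31) -> [31, 31]
push(38) -> [31, 31, 38]
push(2) -> [31, 31, 38, 2]
push(9) -> [31, 31, 38, 2, 9]
peek()->9
pop()->9, [31, 31, 38, 2]
push(10) -> [31, 31, 38, 2, 10]
push(4) -> [31, 31, 38, 2, 10, 4]
pop()->4, [31, 31, 38, 2, 10]

Final stack: [31, 31, 38, 2, 10]


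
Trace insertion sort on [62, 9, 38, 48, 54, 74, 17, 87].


Initial: [62, 9, 38, 48, 54, 74, 17, 87]
Insert 9: [9, 62, 38, 48, 54, 74, 17, 87]
Insert 38: [9, 38, 62, 48, 54, 74, 17, 87]
Insert 48: [9, 38, 48, 62, 54, 74, 17, 87]
Insert 54: [9, 38, 48, 54, 62, 74, 17, 87]
Insert 74: [9, 38, 48, 54, 62, 74, 17, 87]
Insert 17: [9, 17, 38, 48, 54, 62, 74, 87]
Insert 87: [9, 17, 38, 48, 54, 62, 74, 87]

Sorted: [9, 17, 38, 48, 54, 62, 74, 87]


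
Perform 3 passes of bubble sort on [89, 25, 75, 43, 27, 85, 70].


Initial: [89, 25, 75, 43, 27, 85, 70]
Pass 1: [25, 75, 43, 27, 85, 70, 89] (6 swaps)
Pass 2: [25, 43, 27, 75, 70, 85, 89] (3 swaps)
Pass 3: [25, 27, 43, 70, 75, 85, 89] (2 swaps)

After 3 passes: [25, 27, 43, 70, 75, 85, 89]


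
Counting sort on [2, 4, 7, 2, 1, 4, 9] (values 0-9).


Input: [2, 4, 7, 2, 1, 4, 9]
Counts: [0, 1, 2, 0, 2, 0, 0, 1, 0, 1]

Sorted: [1, 2, 2, 4, 4, 7, 9]


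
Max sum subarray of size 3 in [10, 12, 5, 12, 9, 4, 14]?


[0:3]: 27
[1:4]: 29
[2:5]: 26
[3:6]: 25
[4:7]: 27

Max: 29 at [1:4]


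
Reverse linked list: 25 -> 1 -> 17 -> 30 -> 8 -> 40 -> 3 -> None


Step 1: curr=25, set curr.next=prev(None) | reversed so far: 25
Step 2: curr=1, set curr.next=prev(25) | reversed so far: 1 -> 25
Step 3: curr=17, set curr.next=prev(1) | reversed so far: 17 -> 1 -> 25
Step 4: curr=30, set curr.next=prev(17) | reversed so far: 30 -> 17 -> 1 -> 25
Step 5: curr=8, set curr.next=prev(30) | reversed so far: 8 -> 30 -> 17 -> 1 -> 25
Step 6: curr=40, set curr.next=prev(8) | reversed so far: 40 -> 8 -> 30 -> 17 -> 1 -> 25
Step 7: curr=3, set curr.next=prev(40) | reversed so far: 3 -> 40 -> 8 -> 30 -> 17 -> 1 -> 25

3 -> 40 -> 8 -> 30 -> 17 -> 1 -> 25 -> None


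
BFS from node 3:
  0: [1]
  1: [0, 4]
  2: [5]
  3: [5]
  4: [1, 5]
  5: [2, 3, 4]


Visit 3, enqueue [5]
Visit 5, enqueue [2, 4]
Visit 2, enqueue []
Visit 4, enqueue [1]
Visit 1, enqueue [0]
Visit 0, enqueue []

BFS order: [3, 5, 2, 4, 1, 0]


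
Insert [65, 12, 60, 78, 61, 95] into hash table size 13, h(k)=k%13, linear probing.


Insert 65: h=0 -> slot 0
Insert 12: h=12 -> slot 12
Insert 60: h=8 -> slot 8
Insert 78: h=0, 1 probes -> slot 1
Insert 61: h=9 -> slot 9
Insert 95: h=4 -> slot 4

Table: [65, 78, None, None, 95, None, None, None, 60, 61, None, None, 12]


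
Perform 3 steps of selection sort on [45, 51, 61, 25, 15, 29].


Initial: [45, 51, 61, 25, 15, 29]
Step 1: min=15 at 4
  Swap: [15, 51, 61, 25, 45, 29]
Step 2: min=25 at 3
  Swap: [15, 25, 61, 51, 45, 29]
Step 3: min=29 at 5
  Swap: [15, 25, 29, 51, 45, 61]

After 3 steps: [15, 25, 29, 51, 45, 61]


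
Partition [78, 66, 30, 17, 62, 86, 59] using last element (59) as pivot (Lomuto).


Pivot: 59
  30 <= 59: swap -> [30, 66, 78, 17, 62, 86, 59]
  17 <= 59: swap -> [30, 17, 78, 66, 62, 86, 59]
Place pivot at 2: [30, 17, 59, 66, 62, 86, 78]

Partitioned: [30, 17, 59, 66, 62, 86, 78]


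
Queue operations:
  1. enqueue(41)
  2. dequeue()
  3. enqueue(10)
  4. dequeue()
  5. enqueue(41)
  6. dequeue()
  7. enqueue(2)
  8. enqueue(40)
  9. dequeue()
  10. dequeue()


enqueue(41) -> [41]
dequeue()->41, []
enqueue(10) -> [10]
dequeue()->10, []
enqueue(41) -> [41]
dequeue()->41, []
enqueue(2) -> [2]
enqueue(40) -> [2, 40]
dequeue()->2, [40]
dequeue()->40, []

Final queue: []


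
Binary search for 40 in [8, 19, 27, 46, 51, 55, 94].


Step 1: lo=0, hi=6, mid=3, val=46
Step 2: lo=0, hi=2, mid=1, val=19
Step 3: lo=2, hi=2, mid=2, val=27

Not found


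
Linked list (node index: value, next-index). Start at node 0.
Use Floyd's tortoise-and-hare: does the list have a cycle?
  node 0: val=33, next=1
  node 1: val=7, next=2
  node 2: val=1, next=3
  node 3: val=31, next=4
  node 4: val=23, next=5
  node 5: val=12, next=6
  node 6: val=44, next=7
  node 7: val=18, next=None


Floyd's tortoise (slow, +1) and hare (fast, +2):
  init: slow=0, fast=0
  step 1: slow=1, fast=2
  step 2: slow=2, fast=4
  step 3: slow=3, fast=6
  step 4: fast 6->7->None, no cycle

Cycle: no


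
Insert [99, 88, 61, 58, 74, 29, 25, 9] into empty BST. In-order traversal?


Insert 99: root
Insert 88: L from 99
Insert 61: L from 99 -> L from 88
Insert 58: L from 99 -> L from 88 -> L from 61
Insert 74: L from 99 -> L from 88 -> R from 61
Insert 29: L from 99 -> L from 88 -> L from 61 -> L from 58
Insert 25: L from 99 -> L from 88 -> L from 61 -> L from 58 -> L from 29
Insert 9: L from 99 -> L from 88 -> L from 61 -> L from 58 -> L from 29 -> L from 25

In-order: [9, 25, 29, 58, 61, 74, 88, 99]


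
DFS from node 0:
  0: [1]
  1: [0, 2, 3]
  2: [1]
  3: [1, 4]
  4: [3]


Visit 0, push [1]
Visit 1, push [3, 2]
Visit 2, push []
Visit 3, push [4]
Visit 4, push []

DFS order: [0, 1, 2, 3, 4]


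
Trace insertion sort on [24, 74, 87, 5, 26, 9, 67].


Initial: [24, 74, 87, 5, 26, 9, 67]
Insert 74: [24, 74, 87, 5, 26, 9, 67]
Insert 87: [24, 74, 87, 5, 26, 9, 67]
Insert 5: [5, 24, 74, 87, 26, 9, 67]
Insert 26: [5, 24, 26, 74, 87, 9, 67]
Insert 9: [5, 9, 24, 26, 74, 87, 67]
Insert 67: [5, 9, 24, 26, 67, 74, 87]

Sorted: [5, 9, 24, 26, 67, 74, 87]


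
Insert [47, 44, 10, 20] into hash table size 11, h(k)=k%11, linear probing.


Insert 47: h=3 -> slot 3
Insert 44: h=0 -> slot 0
Insert 10: h=10 -> slot 10
Insert 20: h=9 -> slot 9

Table: [44, None, None, 47, None, None, None, None, None, 20, 10]


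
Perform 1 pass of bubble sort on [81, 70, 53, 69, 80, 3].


Initial: [81, 70, 53, 69, 80, 3]
Pass 1: [70, 53, 69, 80, 3, 81] (5 swaps)

After 1 pass: [70, 53, 69, 80, 3, 81]


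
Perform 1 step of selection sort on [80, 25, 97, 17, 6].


Initial: [80, 25, 97, 17, 6]
Step 1: min=6 at 4
  Swap: [6, 25, 97, 17, 80]

After 1 step: [6, 25, 97, 17, 80]


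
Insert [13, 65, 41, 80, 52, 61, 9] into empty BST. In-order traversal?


Insert 13: root
Insert 65: R from 13
Insert 41: R from 13 -> L from 65
Insert 80: R from 13 -> R from 65
Insert 52: R from 13 -> L from 65 -> R from 41
Insert 61: R from 13 -> L from 65 -> R from 41 -> R from 52
Insert 9: L from 13

In-order: [9, 13, 41, 52, 61, 65, 80]


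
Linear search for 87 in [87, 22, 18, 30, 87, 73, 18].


i=0: 87==87 found!

Found at 0, 1 comps


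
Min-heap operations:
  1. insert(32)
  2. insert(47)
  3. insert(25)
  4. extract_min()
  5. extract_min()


insert(32) -> [32]
insert(47) -> [32, 47]
insert(25) -> [25, 47, 32]
extract_min()->25, [32, 47]
extract_min()->32, [47]

Final heap: [47]


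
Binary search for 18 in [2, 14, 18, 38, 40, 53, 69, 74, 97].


Step 1: lo=0, hi=8, mid=4, val=40
Step 2: lo=0, hi=3, mid=1, val=14
Step 3: lo=2, hi=3, mid=2, val=18

Found at index 2


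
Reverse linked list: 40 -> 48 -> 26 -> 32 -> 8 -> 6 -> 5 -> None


Step 1: curr=40, set curr.next=prev(None) | reversed so far: 40
Step 2: curr=48, set curr.next=prev(40) | reversed so far: 48 -> 40
Step 3: curr=26, set curr.next=prev(48) | reversed so far: 26 -> 48 -> 40
Step 4: curr=32, set curr.next=prev(26) | reversed so far: 32 -> 26 -> 48 -> 40
Step 5: curr=8, set curr.next=prev(32) | reversed so far: 8 -> 32 -> 26 -> 48 -> 40
Step 6: curr=6, set curr.next=prev(8) | reversed so far: 6 -> 8 -> 32 -> 26 -> 48 -> 40
Step 7: curr=5, set curr.next=prev(6) | reversed so far: 5 -> 6 -> 8 -> 32 -> 26 -> 48 -> 40

5 -> 6 -> 8 -> 32 -> 26 -> 48 -> 40 -> None


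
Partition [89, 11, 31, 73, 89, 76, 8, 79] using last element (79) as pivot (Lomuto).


Pivot: 79
  11 <= 79: swap -> [11, 89, 31, 73, 89, 76, 8, 79]
  31 <= 79: swap -> [11, 31, 89, 73, 89, 76, 8, 79]
  73 <= 79: swap -> [11, 31, 73, 89, 89, 76, 8, 79]
  76 <= 79: swap -> [11, 31, 73, 76, 89, 89, 8, 79]
  8 <= 79: swap -> [11, 31, 73, 76, 8, 89, 89, 79]
Place pivot at 5: [11, 31, 73, 76, 8, 79, 89, 89]

Partitioned: [11, 31, 73, 76, 8, 79, 89, 89]


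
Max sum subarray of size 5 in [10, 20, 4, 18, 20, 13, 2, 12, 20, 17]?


[0:5]: 72
[1:6]: 75
[2:7]: 57
[3:8]: 65
[4:9]: 67
[5:10]: 64

Max: 75 at [1:6]


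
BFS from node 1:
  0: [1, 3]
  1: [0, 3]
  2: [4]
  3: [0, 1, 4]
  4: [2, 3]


Visit 1, enqueue [0, 3]
Visit 0, enqueue []
Visit 3, enqueue [4]
Visit 4, enqueue [2]
Visit 2, enqueue []

BFS order: [1, 0, 3, 4, 2]


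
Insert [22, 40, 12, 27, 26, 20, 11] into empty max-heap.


Insert 22: [22]
Insert 40: [40, 22]
Insert 12: [40, 22, 12]
Insert 27: [40, 27, 12, 22]
Insert 26: [40, 27, 12, 22, 26]
Insert 20: [40, 27, 20, 22, 26, 12]
Insert 11: [40, 27, 20, 22, 26, 12, 11]

Final heap: [40, 27, 20, 22, 26, 12, 11]


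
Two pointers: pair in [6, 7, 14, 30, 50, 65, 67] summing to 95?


lo=0(6)+hi=6(67)=73
lo=1(7)+hi=6(67)=74
lo=2(14)+hi=6(67)=81
lo=3(30)+hi=6(67)=97
lo=3(30)+hi=5(65)=95

Yes: 30+65=95


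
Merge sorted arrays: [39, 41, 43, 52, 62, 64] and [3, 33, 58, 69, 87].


Take 3 from B
Take 33 from B
Take 39 from A
Take 41 from A
Take 43 from A
Take 52 from A
Take 58 from B
Take 62 from A
Take 64 from A

Merged: [3, 33, 39, 41, 43, 52, 58, 62, 64, 69, 87]


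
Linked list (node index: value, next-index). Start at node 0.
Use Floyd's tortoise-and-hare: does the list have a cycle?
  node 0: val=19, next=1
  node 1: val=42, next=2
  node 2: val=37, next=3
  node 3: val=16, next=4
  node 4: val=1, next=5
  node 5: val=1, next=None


Floyd's tortoise (slow, +1) and hare (fast, +2):
  init: slow=0, fast=0
  step 1: slow=1, fast=2
  step 2: slow=2, fast=4
  step 3: fast 4->5->None, no cycle

Cycle: no


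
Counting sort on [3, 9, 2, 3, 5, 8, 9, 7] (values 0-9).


Input: [3, 9, 2, 3, 5, 8, 9, 7]
Counts: [0, 0, 1, 2, 0, 1, 0, 1, 1, 2]

Sorted: [2, 3, 3, 5, 7, 8, 9, 9]


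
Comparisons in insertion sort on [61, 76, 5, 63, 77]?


Algorithm: insertion sort
Input: [61, 76, 5, 63, 77]
Sorted: [5, 61, 63, 76, 77]

6


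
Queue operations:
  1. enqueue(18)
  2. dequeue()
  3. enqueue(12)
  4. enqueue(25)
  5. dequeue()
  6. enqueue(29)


enqueue(18) -> [18]
dequeue()->18, []
enqueue(12) -> [12]
enqueue(25) -> [12, 25]
dequeue()->12, [25]
enqueue(29) -> [25, 29]

Final queue: [25, 29]


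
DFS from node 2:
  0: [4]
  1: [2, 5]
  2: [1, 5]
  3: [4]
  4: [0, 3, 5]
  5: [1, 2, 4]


Visit 2, push [5, 1]
Visit 1, push [5]
Visit 5, push [4]
Visit 4, push [3, 0]
Visit 0, push []
Visit 3, push []

DFS order: [2, 1, 5, 4, 0, 3]


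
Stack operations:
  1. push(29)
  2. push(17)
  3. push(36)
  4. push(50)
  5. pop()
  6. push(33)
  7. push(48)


push(29) -> [29]
push(17) -> [29, 17]
push(36) -> [29, 17, 36]
push(50) -> [29, 17, 36, 50]
pop()->50, [29, 17, 36]
push(33) -> [29, 17, 36, 33]
push(48) -> [29, 17, 36, 33, 48]

Final stack: [29, 17, 36, 33, 48]


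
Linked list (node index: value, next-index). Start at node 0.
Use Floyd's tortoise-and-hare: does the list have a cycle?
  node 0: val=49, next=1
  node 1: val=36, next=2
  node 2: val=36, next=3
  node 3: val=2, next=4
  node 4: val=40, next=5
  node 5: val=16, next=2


Floyd's tortoise (slow, +1) and hare (fast, +2):
  init: slow=0, fast=0
  step 1: slow=1, fast=2
  step 2: slow=2, fast=4
  step 3: slow=3, fast=2
  step 4: slow=4, fast=4
  slow == fast at node 4: cycle detected

Cycle: yes


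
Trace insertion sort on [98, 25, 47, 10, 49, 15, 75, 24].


Initial: [98, 25, 47, 10, 49, 15, 75, 24]
Insert 25: [25, 98, 47, 10, 49, 15, 75, 24]
Insert 47: [25, 47, 98, 10, 49, 15, 75, 24]
Insert 10: [10, 25, 47, 98, 49, 15, 75, 24]
Insert 49: [10, 25, 47, 49, 98, 15, 75, 24]
Insert 15: [10, 15, 25, 47, 49, 98, 75, 24]
Insert 75: [10, 15, 25, 47, 49, 75, 98, 24]
Insert 24: [10, 15, 24, 25, 47, 49, 75, 98]

Sorted: [10, 15, 24, 25, 47, 49, 75, 98]


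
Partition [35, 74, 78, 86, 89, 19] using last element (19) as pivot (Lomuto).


Pivot: 19
Place pivot at 0: [19, 74, 78, 86, 89, 35]

Partitioned: [19, 74, 78, 86, 89, 35]


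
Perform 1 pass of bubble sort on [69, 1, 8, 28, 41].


Initial: [69, 1, 8, 28, 41]
Pass 1: [1, 8, 28, 41, 69] (4 swaps)

After 1 pass: [1, 8, 28, 41, 69]


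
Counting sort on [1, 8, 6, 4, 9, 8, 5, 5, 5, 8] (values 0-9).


Input: [1, 8, 6, 4, 9, 8, 5, 5, 5, 8]
Counts: [0, 1, 0, 0, 1, 3, 1, 0, 3, 1]

Sorted: [1, 4, 5, 5, 5, 6, 8, 8, 8, 9]


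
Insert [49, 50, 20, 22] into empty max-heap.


Insert 49: [49]
Insert 50: [50, 49]
Insert 20: [50, 49, 20]
Insert 22: [50, 49, 20, 22]

Final heap: [50, 49, 20, 22]


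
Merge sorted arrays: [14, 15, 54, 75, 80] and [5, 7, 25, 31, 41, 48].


Take 5 from B
Take 7 from B
Take 14 from A
Take 15 from A
Take 25 from B
Take 31 from B
Take 41 from B
Take 48 from B

Merged: [5, 7, 14, 15, 25, 31, 41, 48, 54, 75, 80]


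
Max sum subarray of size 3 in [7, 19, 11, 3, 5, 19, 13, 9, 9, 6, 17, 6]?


[0:3]: 37
[1:4]: 33
[2:5]: 19
[3:6]: 27
[4:7]: 37
[5:8]: 41
[6:9]: 31
[7:10]: 24
[8:11]: 32
[9:12]: 29

Max: 41 at [5:8]


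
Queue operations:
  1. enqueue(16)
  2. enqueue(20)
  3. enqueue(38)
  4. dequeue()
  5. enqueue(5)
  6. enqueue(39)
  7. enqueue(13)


enqueue(16) -> [16]
enqueue(20) -> [16, 20]
enqueue(38) -> [16, 20, 38]
dequeue()->16, [20, 38]
enqueue(5) -> [20, 38, 5]
enqueue(39) -> [20, 38, 5, 39]
enqueue(13) -> [20, 38, 5, 39, 13]

Final queue: [20, 38, 5, 39, 13]


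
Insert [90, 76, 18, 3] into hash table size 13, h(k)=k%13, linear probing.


Insert 90: h=12 -> slot 12
Insert 76: h=11 -> slot 11
Insert 18: h=5 -> slot 5
Insert 3: h=3 -> slot 3

Table: [None, None, None, 3, None, 18, None, None, None, None, None, 76, 90]


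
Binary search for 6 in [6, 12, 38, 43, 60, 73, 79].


Step 1: lo=0, hi=6, mid=3, val=43
Step 2: lo=0, hi=2, mid=1, val=12
Step 3: lo=0, hi=0, mid=0, val=6

Found at index 0


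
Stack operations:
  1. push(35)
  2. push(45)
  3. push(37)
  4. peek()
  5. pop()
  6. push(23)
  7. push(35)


push(35) -> [35]
push(45) -> [35, 45]
push(37) -> [35, 45, 37]
peek()->37
pop()->37, [35, 45]
push(23) -> [35, 45, 23]
push(35) -> [35, 45, 23, 35]

Final stack: [35, 45, 23, 35]


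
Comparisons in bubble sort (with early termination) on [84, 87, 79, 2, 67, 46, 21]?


Algorithm: bubble sort (with early termination)
Input: [84, 87, 79, 2, 67, 46, 21]
Sorted: [2, 21, 46, 67, 79, 84, 87]

21


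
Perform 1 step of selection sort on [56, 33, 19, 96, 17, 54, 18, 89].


Initial: [56, 33, 19, 96, 17, 54, 18, 89]
Step 1: min=17 at 4
  Swap: [17, 33, 19, 96, 56, 54, 18, 89]

After 1 step: [17, 33, 19, 96, 56, 54, 18, 89]


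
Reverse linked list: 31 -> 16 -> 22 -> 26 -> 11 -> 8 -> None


Step 1: curr=31, set curr.next=prev(None) | reversed so far: 31
Step 2: curr=16, set curr.next=prev(31) | reversed so far: 16 -> 31
Step 3: curr=22, set curr.next=prev(16) | reversed so far: 22 -> 16 -> 31
Step 4: curr=26, set curr.next=prev(22) | reversed so far: 26 -> 22 -> 16 -> 31
Step 5: curr=11, set curr.next=prev(26) | reversed so far: 11 -> 26 -> 22 -> 16 -> 31
Step 6: curr=8, set curr.next=prev(11) | reversed so far: 8 -> 11 -> 26 -> 22 -> 16 -> 31

8 -> 11 -> 26 -> 22 -> 16 -> 31 -> None


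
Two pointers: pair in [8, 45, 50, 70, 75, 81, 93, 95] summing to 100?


lo=0(8)+hi=7(95)=103
lo=0(8)+hi=6(93)=101
lo=0(8)+hi=5(81)=89
lo=1(45)+hi=5(81)=126
lo=1(45)+hi=4(75)=120
lo=1(45)+hi=3(70)=115
lo=1(45)+hi=2(50)=95

No pair found


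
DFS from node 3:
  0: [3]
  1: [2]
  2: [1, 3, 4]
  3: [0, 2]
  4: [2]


Visit 3, push [2, 0]
Visit 0, push []
Visit 2, push [4, 1]
Visit 1, push []
Visit 4, push []

DFS order: [3, 0, 2, 1, 4]


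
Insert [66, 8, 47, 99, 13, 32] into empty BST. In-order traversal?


Insert 66: root
Insert 8: L from 66
Insert 47: L from 66 -> R from 8
Insert 99: R from 66
Insert 13: L from 66 -> R from 8 -> L from 47
Insert 32: L from 66 -> R from 8 -> L from 47 -> R from 13

In-order: [8, 13, 32, 47, 66, 99]


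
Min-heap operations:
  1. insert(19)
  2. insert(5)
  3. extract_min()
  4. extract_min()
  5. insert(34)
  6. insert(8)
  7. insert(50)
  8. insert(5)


insert(19) -> [19]
insert(5) -> [5, 19]
extract_min()->5, [19]
extract_min()->19, []
insert(34) -> [34]
insert(8) -> [8, 34]
insert(50) -> [8, 34, 50]
insert(5) -> [5, 8, 50, 34]

Final heap: [5, 8, 50, 34]


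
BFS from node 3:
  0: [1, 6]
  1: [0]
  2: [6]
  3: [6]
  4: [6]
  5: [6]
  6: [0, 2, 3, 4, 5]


Visit 3, enqueue [6]
Visit 6, enqueue [0, 2, 4, 5]
Visit 0, enqueue [1]
Visit 2, enqueue []
Visit 4, enqueue []
Visit 5, enqueue []
Visit 1, enqueue []

BFS order: [3, 6, 0, 2, 4, 5, 1]


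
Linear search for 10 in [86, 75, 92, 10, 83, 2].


i=0: 86!=10
i=1: 75!=10
i=2: 92!=10
i=3: 10==10 found!

Found at 3, 4 comps


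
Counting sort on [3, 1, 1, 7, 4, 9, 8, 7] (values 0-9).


Input: [3, 1, 1, 7, 4, 9, 8, 7]
Counts: [0, 2, 0, 1, 1, 0, 0, 2, 1, 1]

Sorted: [1, 1, 3, 4, 7, 7, 8, 9]


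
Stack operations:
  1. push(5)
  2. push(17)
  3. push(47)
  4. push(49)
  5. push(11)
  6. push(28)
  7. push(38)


push(5) -> [5]
push(17) -> [5, 17]
push(47) -> [5, 17, 47]
push(49) -> [5, 17, 47, 49]
push(11) -> [5, 17, 47, 49, 11]
push(28) -> [5, 17, 47, 49, 11, 28]
push(38) -> [5, 17, 47, 49, 11, 28, 38]

Final stack: [5, 17, 47, 49, 11, 28, 38]


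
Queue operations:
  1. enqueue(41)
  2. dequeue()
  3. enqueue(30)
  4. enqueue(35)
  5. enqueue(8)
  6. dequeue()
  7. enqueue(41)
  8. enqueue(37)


enqueue(41) -> [41]
dequeue()->41, []
enqueue(30) -> [30]
enqueue(35) -> [30, 35]
enqueue(8) -> [30, 35, 8]
dequeue()->30, [35, 8]
enqueue(41) -> [35, 8, 41]
enqueue(37) -> [35, 8, 41, 37]

Final queue: [35, 8, 41, 37]


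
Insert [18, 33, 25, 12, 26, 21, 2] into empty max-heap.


Insert 18: [18]
Insert 33: [33, 18]
Insert 25: [33, 18, 25]
Insert 12: [33, 18, 25, 12]
Insert 26: [33, 26, 25, 12, 18]
Insert 21: [33, 26, 25, 12, 18, 21]
Insert 2: [33, 26, 25, 12, 18, 21, 2]

Final heap: [33, 26, 25, 12, 18, 21, 2]


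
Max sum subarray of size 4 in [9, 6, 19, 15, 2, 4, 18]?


[0:4]: 49
[1:5]: 42
[2:6]: 40
[3:7]: 39

Max: 49 at [0:4]


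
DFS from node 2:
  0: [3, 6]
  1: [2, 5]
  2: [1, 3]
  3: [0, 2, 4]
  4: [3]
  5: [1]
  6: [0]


Visit 2, push [3, 1]
Visit 1, push [5]
Visit 5, push []
Visit 3, push [4, 0]
Visit 0, push [6]
Visit 6, push []
Visit 4, push []

DFS order: [2, 1, 5, 3, 0, 6, 4]


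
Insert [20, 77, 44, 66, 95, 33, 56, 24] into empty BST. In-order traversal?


Insert 20: root
Insert 77: R from 20
Insert 44: R from 20 -> L from 77
Insert 66: R from 20 -> L from 77 -> R from 44
Insert 95: R from 20 -> R from 77
Insert 33: R from 20 -> L from 77 -> L from 44
Insert 56: R from 20 -> L from 77 -> R from 44 -> L from 66
Insert 24: R from 20 -> L from 77 -> L from 44 -> L from 33

In-order: [20, 24, 33, 44, 56, 66, 77, 95]


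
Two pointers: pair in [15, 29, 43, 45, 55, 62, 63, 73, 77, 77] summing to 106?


lo=0(15)+hi=9(77)=92
lo=1(29)+hi=9(77)=106

Yes: 29+77=106


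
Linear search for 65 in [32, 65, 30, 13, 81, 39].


i=0: 32!=65
i=1: 65==65 found!

Found at 1, 2 comps


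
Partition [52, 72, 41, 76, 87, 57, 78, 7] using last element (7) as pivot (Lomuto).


Pivot: 7
Place pivot at 0: [7, 72, 41, 76, 87, 57, 78, 52]

Partitioned: [7, 72, 41, 76, 87, 57, 78, 52]


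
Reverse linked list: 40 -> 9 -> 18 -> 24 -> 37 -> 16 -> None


Step 1: curr=40, set curr.next=prev(None) | reversed so far: 40
Step 2: curr=9, set curr.next=prev(40) | reversed so far: 9 -> 40
Step 3: curr=18, set curr.next=prev(9) | reversed so far: 18 -> 9 -> 40
Step 4: curr=24, set curr.next=prev(18) | reversed so far: 24 -> 18 -> 9 -> 40
Step 5: curr=37, set curr.next=prev(24) | reversed so far: 37 -> 24 -> 18 -> 9 -> 40
Step 6: curr=16, set curr.next=prev(37) | reversed so far: 16 -> 37 -> 24 -> 18 -> 9 -> 40

16 -> 37 -> 24 -> 18 -> 9 -> 40 -> None


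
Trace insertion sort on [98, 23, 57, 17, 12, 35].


Initial: [98, 23, 57, 17, 12, 35]
Insert 23: [23, 98, 57, 17, 12, 35]
Insert 57: [23, 57, 98, 17, 12, 35]
Insert 17: [17, 23, 57, 98, 12, 35]
Insert 12: [12, 17, 23, 57, 98, 35]
Insert 35: [12, 17, 23, 35, 57, 98]

Sorted: [12, 17, 23, 35, 57, 98]


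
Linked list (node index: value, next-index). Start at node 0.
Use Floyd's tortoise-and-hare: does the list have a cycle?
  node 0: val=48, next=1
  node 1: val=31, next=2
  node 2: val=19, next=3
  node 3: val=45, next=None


Floyd's tortoise (slow, +1) and hare (fast, +2):
  init: slow=0, fast=0
  step 1: slow=1, fast=2
  step 2: fast 2->3->None, no cycle

Cycle: no


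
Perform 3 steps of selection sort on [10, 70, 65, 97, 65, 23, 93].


Initial: [10, 70, 65, 97, 65, 23, 93]
Step 1: min=10 at 0
  Swap: [10, 70, 65, 97, 65, 23, 93]
Step 2: min=23 at 5
  Swap: [10, 23, 65, 97, 65, 70, 93]
Step 3: min=65 at 2
  Swap: [10, 23, 65, 97, 65, 70, 93]

After 3 steps: [10, 23, 65, 97, 65, 70, 93]


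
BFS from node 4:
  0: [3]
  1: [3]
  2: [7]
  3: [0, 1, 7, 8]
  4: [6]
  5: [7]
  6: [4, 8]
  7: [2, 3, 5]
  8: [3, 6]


Visit 4, enqueue [6]
Visit 6, enqueue [8]
Visit 8, enqueue [3]
Visit 3, enqueue [0, 1, 7]
Visit 0, enqueue []
Visit 1, enqueue []
Visit 7, enqueue [2, 5]
Visit 2, enqueue []
Visit 5, enqueue []

BFS order: [4, 6, 8, 3, 0, 1, 7, 2, 5]


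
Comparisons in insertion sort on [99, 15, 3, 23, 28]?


Algorithm: insertion sort
Input: [99, 15, 3, 23, 28]
Sorted: [3, 15, 23, 28, 99]

7


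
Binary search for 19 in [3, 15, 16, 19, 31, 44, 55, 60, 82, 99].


Step 1: lo=0, hi=9, mid=4, val=31
Step 2: lo=0, hi=3, mid=1, val=15
Step 3: lo=2, hi=3, mid=2, val=16
Step 4: lo=3, hi=3, mid=3, val=19

Found at index 3


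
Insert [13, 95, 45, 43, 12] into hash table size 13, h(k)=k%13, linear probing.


Insert 13: h=0 -> slot 0
Insert 95: h=4 -> slot 4
Insert 45: h=6 -> slot 6
Insert 43: h=4, 1 probes -> slot 5
Insert 12: h=12 -> slot 12

Table: [13, None, None, None, 95, 43, 45, None, None, None, None, None, 12]


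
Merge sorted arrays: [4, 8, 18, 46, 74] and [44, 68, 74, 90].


Take 4 from A
Take 8 from A
Take 18 from A
Take 44 from B
Take 46 from A
Take 68 from B
Take 74 from A

Merged: [4, 8, 18, 44, 46, 68, 74, 74, 90]


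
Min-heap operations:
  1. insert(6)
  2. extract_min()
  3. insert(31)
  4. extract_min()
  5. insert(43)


insert(6) -> [6]
extract_min()->6, []
insert(31) -> [31]
extract_min()->31, []
insert(43) -> [43]

Final heap: [43]


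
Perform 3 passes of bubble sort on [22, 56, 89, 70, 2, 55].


Initial: [22, 56, 89, 70, 2, 55]
Pass 1: [22, 56, 70, 2, 55, 89] (3 swaps)
Pass 2: [22, 56, 2, 55, 70, 89] (2 swaps)
Pass 3: [22, 2, 55, 56, 70, 89] (2 swaps)

After 3 passes: [22, 2, 55, 56, 70, 89]


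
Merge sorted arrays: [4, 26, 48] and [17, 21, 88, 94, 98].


Take 4 from A
Take 17 from B
Take 21 from B
Take 26 from A
Take 48 from A

Merged: [4, 17, 21, 26, 48, 88, 94, 98]


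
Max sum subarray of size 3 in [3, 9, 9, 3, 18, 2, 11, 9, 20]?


[0:3]: 21
[1:4]: 21
[2:5]: 30
[3:6]: 23
[4:7]: 31
[5:8]: 22
[6:9]: 40

Max: 40 at [6:9]


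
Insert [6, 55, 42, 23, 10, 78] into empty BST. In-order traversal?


Insert 6: root
Insert 55: R from 6
Insert 42: R from 6 -> L from 55
Insert 23: R from 6 -> L from 55 -> L from 42
Insert 10: R from 6 -> L from 55 -> L from 42 -> L from 23
Insert 78: R from 6 -> R from 55

In-order: [6, 10, 23, 42, 55, 78]


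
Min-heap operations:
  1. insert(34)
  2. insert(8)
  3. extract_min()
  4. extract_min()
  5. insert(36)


insert(34) -> [34]
insert(8) -> [8, 34]
extract_min()->8, [34]
extract_min()->34, []
insert(36) -> [36]

Final heap: [36]
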